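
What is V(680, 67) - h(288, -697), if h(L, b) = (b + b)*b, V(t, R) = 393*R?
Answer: -945287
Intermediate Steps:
h(L, b) = 2*b² (h(L, b) = (2*b)*b = 2*b²)
V(680, 67) - h(288, -697) = 393*67 - 2*(-697)² = 26331 - 2*485809 = 26331 - 1*971618 = 26331 - 971618 = -945287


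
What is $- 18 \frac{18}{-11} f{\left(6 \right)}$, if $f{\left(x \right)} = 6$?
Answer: $\frac{1944}{11} \approx 176.73$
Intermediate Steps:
$- 18 \frac{18}{-11} f{\left(6 \right)} = - 18 \frac{18}{-11} \cdot 6 = - 18 \cdot 18 \left(- \frac{1}{11}\right) 6 = \left(-18\right) \left(- \frac{18}{11}\right) 6 = \frac{324}{11} \cdot 6 = \frac{1944}{11}$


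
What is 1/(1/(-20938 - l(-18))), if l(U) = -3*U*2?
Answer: -21046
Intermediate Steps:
l(U) = -6*U
1/(1/(-20938 - l(-18))) = 1/(1/(-20938 - (-6)*(-18))) = 1/(1/(-20938 - 1*108)) = 1/(1/(-20938 - 108)) = 1/(1/(-21046)) = 1/(-1/21046) = -21046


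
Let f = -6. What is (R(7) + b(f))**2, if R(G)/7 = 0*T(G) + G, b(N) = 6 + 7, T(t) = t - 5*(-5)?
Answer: 3844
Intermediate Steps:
T(t) = 25 + t (T(t) = t + 25 = 25 + t)
b(N) = 13
R(G) = 7*G (R(G) = 7*(0*(25 + G) + G) = 7*(0 + G) = 7*G)
(R(7) + b(f))**2 = (7*7 + 13)**2 = (49 + 13)**2 = 62**2 = 3844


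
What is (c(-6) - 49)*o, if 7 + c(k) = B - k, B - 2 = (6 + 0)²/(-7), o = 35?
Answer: -1860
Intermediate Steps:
B = -22/7 (B = 2 + (6 + 0)²/(-7) = 2 + 6²*(-⅐) = 2 + 36*(-⅐) = 2 - 36/7 = -22/7 ≈ -3.1429)
c(k) = -71/7 - k (c(k) = -7 + (-22/7 - k) = -71/7 - k)
(c(-6) - 49)*o = ((-71/7 - 1*(-6)) - 49)*35 = ((-71/7 + 6) - 49)*35 = (-29/7 - 49)*35 = -372/7*35 = -1860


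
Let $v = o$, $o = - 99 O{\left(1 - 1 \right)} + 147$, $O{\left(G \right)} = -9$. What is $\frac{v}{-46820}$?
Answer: $- \frac{519}{23410} \approx -0.02217$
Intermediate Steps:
$o = 1038$ ($o = \left(-99\right) \left(-9\right) + 147 = 891 + 147 = 1038$)
$v = 1038$
$\frac{v}{-46820} = \frac{1038}{-46820} = 1038 \left(- \frac{1}{46820}\right) = - \frac{519}{23410}$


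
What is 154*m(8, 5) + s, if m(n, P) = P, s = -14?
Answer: 756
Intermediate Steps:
154*m(8, 5) + s = 154*5 - 14 = 770 - 14 = 756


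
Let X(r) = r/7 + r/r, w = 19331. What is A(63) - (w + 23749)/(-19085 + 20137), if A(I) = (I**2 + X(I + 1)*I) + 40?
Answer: 1211654/263 ≈ 4607.0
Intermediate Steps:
X(r) = 1 + r/7 (X(r) = r*(1/7) + 1 = r/7 + 1 = 1 + r/7)
A(I) = 40 + I**2 + I*(8/7 + I/7) (A(I) = (I**2 + (1 + (I + 1)/7)*I) + 40 = (I**2 + (1 + (1 + I)/7)*I) + 40 = (I**2 + (1 + (1/7 + I/7))*I) + 40 = (I**2 + (8/7 + I/7)*I) + 40 = (I**2 + I*(8/7 + I/7)) + 40 = 40 + I**2 + I*(8/7 + I/7))
A(63) - (w + 23749)/(-19085 + 20137) = (40 + (8/7)*63 + (8/7)*63**2) - (19331 + 23749)/(-19085 + 20137) = (40 + 72 + (8/7)*3969) - 43080/1052 = (40 + 72 + 4536) - 43080/1052 = 4648 - 1*10770/263 = 4648 - 10770/263 = 1211654/263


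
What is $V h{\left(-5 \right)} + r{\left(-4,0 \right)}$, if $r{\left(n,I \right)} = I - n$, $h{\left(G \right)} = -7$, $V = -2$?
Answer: $18$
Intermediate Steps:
$V h{\left(-5 \right)} + r{\left(-4,0 \right)} = \left(-2\right) \left(-7\right) + \left(0 - -4\right) = 14 + \left(0 + 4\right) = 14 + 4 = 18$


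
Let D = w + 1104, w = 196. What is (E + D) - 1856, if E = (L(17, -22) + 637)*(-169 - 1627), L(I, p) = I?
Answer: -1175140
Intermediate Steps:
D = 1300 (D = 196 + 1104 = 1300)
E = -1174584 (E = (17 + 637)*(-169 - 1627) = 654*(-1796) = -1174584)
(E + D) - 1856 = (-1174584 + 1300) - 1856 = -1173284 - 1856 = -1175140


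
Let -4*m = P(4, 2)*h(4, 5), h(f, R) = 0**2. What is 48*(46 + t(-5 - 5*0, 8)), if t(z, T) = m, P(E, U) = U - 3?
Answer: 2208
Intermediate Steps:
P(E, U) = -3 + U
h(f, R) = 0
m = 0 (m = -(-3 + 2)*0/4 = -(-1)*0/4 = -1/4*0 = 0)
t(z, T) = 0
48*(46 + t(-5 - 5*0, 8)) = 48*(46 + 0) = 48*46 = 2208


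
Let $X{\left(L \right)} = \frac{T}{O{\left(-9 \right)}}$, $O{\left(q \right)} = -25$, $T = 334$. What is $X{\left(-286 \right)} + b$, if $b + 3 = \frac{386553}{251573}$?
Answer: $- \frac{93229532}{6289325} \approx -14.823$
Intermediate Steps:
$X{\left(L \right)} = - \frac{334}{25}$ ($X{\left(L \right)} = \frac{334}{-25} = 334 \left(- \frac{1}{25}\right) = - \frac{334}{25}$)
$b = - \frac{368166}{251573}$ ($b = -3 + \frac{386553}{251573} = - \frac{368166}{251573} \approx -1.4635$)
$X{\left(-286 \right)} + b = - \frac{334}{25} - \frac{368166}{251573} = - \frac{93229532}{6289325}$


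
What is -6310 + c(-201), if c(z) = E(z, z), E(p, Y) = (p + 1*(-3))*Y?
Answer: 34694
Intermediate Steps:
E(p, Y) = Y*(-3 + p) (E(p, Y) = (p - 3)*Y = (-3 + p)*Y = Y*(-3 + p))
c(z) = z*(-3 + z)
-6310 + c(-201) = -6310 - 201*(-3 - 201) = -6310 - 201*(-204) = -6310 + 41004 = 34694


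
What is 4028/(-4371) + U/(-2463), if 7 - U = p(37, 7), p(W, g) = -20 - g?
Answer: -1118842/1196197 ≈ -0.93533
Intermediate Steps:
U = 34 (U = 7 - (-20 - 1*7) = 7 - (-20 - 7) = 7 - 1*(-27) = 7 + 27 = 34)
4028/(-4371) + U/(-2463) = 4028/(-4371) + 34/(-2463) = 4028*(-1/4371) + 34*(-1/2463) = -4028/4371 - 34/2463 = -1118842/1196197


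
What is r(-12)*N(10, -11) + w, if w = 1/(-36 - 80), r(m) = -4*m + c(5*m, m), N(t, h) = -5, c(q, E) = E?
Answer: -20881/116 ≈ -180.01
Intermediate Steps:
r(m) = -3*m (r(m) = -4*m + m = -3*m)
w = -1/116 (w = 1/(-116) = -1/116 ≈ -0.0086207)
r(-12)*N(10, -11) + w = -3*(-12)*(-5) - 1/116 = 36*(-5) - 1/116 = -180 - 1/116 = -20881/116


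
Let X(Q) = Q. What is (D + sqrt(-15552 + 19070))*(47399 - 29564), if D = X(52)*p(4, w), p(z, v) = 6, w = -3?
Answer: 5564520 + 17835*sqrt(3518) ≈ 6.6224e+6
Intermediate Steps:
D = 312 (D = 52*6 = 312)
(D + sqrt(-15552 + 19070))*(47399 - 29564) = (312 + sqrt(-15552 + 19070))*(47399 - 29564) = (312 + sqrt(3518))*17835 = 5564520 + 17835*sqrt(3518)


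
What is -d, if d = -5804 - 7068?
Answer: 12872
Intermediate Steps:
d = -12872
-d = -1*(-12872) = 12872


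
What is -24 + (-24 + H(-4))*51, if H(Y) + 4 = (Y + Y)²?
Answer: 1812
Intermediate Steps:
H(Y) = -4 + 4*Y² (H(Y) = -4 + (Y + Y)² = -4 + (2*Y)² = -4 + 4*Y²)
-24 + (-24 + H(-4))*51 = -24 + (-24 + (-4 + 4*(-4)²))*51 = -24 + (-24 + (-4 + 4*16))*51 = -24 + (-24 + (-4 + 64))*51 = -24 + (-24 + 60)*51 = -24 + 36*51 = -24 + 1836 = 1812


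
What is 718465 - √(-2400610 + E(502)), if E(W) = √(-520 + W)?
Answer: 718465 - √(-2400610 + 3*I*√2) ≈ 7.1847e+5 - 1549.4*I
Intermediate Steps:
718465 - √(-2400610 + E(502)) = 718465 - √(-2400610 + √(-520 + 502)) = 718465 - √(-2400610 + √(-18)) = 718465 - √(-2400610 + 3*I*√2)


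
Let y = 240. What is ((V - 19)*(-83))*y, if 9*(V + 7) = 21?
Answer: 471440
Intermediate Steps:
V = -14/3 (V = -7 + (1/9)*21 = -7 + 7/3 = -14/3 ≈ -4.6667)
((V - 19)*(-83))*y = ((-14/3 - 19)*(-83))*240 = -71/3*(-83)*240 = (5893/3)*240 = 471440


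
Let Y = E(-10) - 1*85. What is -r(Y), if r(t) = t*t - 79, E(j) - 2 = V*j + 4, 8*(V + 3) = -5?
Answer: -27977/16 ≈ -1748.6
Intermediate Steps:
V = -29/8 (V = -3 + (1/8)*(-5) = -3 - 5/8 = -29/8 ≈ -3.6250)
E(j) = 6 - 29*j/8 (E(j) = 2 + (-29*j/8 + 4) = 2 + (4 - 29*j/8) = 6 - 29*j/8)
Y = -171/4 (Y = (6 - 29/8*(-10)) - 1*85 = (6 + 145/4) - 85 = 169/4 - 85 = -171/4 ≈ -42.750)
r(t) = -79 + t**2 (r(t) = t**2 - 79 = -79 + t**2)
-r(Y) = -(-79 + (-171/4)**2) = -(-79 + 29241/16) = -1*27977/16 = -27977/16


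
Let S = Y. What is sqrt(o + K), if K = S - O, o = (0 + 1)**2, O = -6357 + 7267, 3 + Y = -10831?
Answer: I*sqrt(11743) ≈ 108.37*I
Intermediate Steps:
Y = -10834 (Y = -3 - 10831 = -10834)
S = -10834
O = 910
o = 1 (o = 1**2 = 1)
K = -11744 (K = -10834 - 1*910 = -10834 - 910 = -11744)
sqrt(o + K) = sqrt(1 - 11744) = sqrt(-11743) = I*sqrt(11743)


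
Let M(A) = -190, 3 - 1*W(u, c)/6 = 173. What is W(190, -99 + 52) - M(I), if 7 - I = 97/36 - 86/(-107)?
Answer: -830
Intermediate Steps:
W(u, c) = -1020 (W(u, c) = 18 - 6*173 = 18 - 1038 = -1020)
I = 13489/3852 (I = 7 - (97/36 - 86/(-107)) = 7 - (97*(1/36) - 86*(-1/107)) = 7 - (97/36 + 86/107) = 7 - 1*13475/3852 = 7 - 13475/3852 = 13489/3852 ≈ 3.5018)
W(190, -99 + 52) - M(I) = -1020 - 1*(-190) = -1020 + 190 = -830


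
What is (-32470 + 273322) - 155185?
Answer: 85667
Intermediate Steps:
(-32470 + 273322) - 155185 = 240852 - 155185 = 85667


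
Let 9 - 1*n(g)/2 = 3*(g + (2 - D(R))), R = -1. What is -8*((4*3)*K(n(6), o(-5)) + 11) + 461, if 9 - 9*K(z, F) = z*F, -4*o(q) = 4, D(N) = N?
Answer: 661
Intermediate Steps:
o(q) = -1 (o(q) = -¼*4 = -1)
n(g) = -6*g (n(g) = 18 - 6*(g + (2 - 1*(-1))) = 18 - 6*(g + (2 + 1)) = 18 - 6*(g + 3) = 18 - 6*(3 + g) = 18 - 2*(9 + 3*g) = 18 + (-18 - 6*g) = -6*g)
K(z, F) = 1 - F*z/9 (K(z, F) = 1 - z*F/9 = 1 - F*z/9)
-8*((4*3)*K(n(6), o(-5)) + 11) + 461 = -8*((4*3)*(1 - ⅑*(-1)*(-6*6)) + 11) + 461 = -8*(12*(1 - ⅑*(-1)*(-36)) + 11) + 461 = -8*(12*(1 - 4) + 11) + 461 = -8*(12*(-3) + 11) + 461 = -8*(-36 + 11) + 461 = -8*(-25) + 461 = 200 + 461 = 661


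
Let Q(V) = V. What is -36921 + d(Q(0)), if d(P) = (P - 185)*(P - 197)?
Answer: -476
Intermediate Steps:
d(P) = (-197 + P)*(-185 + P) (d(P) = (-185 + P)*(-197 + P) = (-197 + P)*(-185 + P))
-36921 + d(Q(0)) = -36921 + (36445 + 0**2 - 382*0) = -36921 + (36445 + 0 + 0) = -36921 + 36445 = -476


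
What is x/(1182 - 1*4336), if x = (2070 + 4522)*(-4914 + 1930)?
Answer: 9835264/1577 ≈ 6236.7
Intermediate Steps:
x = -19670528 (x = 6592*(-2984) = -19670528)
x/(1182 - 1*4336) = -19670528/(1182 - 1*4336) = -19670528/(1182 - 4336) = -19670528/(-3154) = -19670528*(-1/3154) = 9835264/1577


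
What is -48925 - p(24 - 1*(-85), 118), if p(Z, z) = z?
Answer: -49043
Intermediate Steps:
-48925 - p(24 - 1*(-85), 118) = -48925 - 1*118 = -48925 - 118 = -49043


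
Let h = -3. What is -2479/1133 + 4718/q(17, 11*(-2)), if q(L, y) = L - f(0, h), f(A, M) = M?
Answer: 2647957/11330 ≈ 233.71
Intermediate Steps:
q(L, y) = 3 + L (q(L, y) = L - 1*(-3) = L + 3 = 3 + L)
-2479/1133 + 4718/q(17, 11*(-2)) = -2479/1133 + 4718/(3 + 17) = -2479*1/1133 + 4718/20 = -2479/1133 + 4718*(1/20) = -2479/1133 + 2359/10 = 2647957/11330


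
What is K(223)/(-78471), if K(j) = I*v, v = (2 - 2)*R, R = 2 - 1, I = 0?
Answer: 0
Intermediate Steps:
R = 1
v = 0 (v = (2 - 2)*1 = 0*1 = 0)
K(j) = 0 (K(j) = 0*0 = 0)
K(223)/(-78471) = 0/(-78471) = 0*(-1/78471) = 0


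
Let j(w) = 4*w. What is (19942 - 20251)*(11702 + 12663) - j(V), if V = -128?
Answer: -7528273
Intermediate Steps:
(19942 - 20251)*(11702 + 12663) - j(V) = (19942 - 20251)*(11702 + 12663) - 4*(-128) = -309*24365 - 1*(-512) = -7528785 + 512 = -7528273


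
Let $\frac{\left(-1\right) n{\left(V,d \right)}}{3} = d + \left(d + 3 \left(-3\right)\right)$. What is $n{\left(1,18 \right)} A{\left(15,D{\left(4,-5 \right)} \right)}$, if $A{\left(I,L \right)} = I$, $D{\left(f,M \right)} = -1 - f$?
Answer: $-1215$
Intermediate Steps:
$n{\left(V,d \right)} = 27 - 6 d$ ($n{\left(V,d \right)} = - 3 \left(d + \left(d + 3 \left(-3\right)\right)\right) = - 3 \left(d + \left(d - 9\right)\right) = - 3 \left(d + \left(-9 + d\right)\right) = - 3 \left(-9 + 2 d\right) = 27 - 6 d$)
$n{\left(1,18 \right)} A{\left(15,D{\left(4,-5 \right)} \right)} = \left(27 - 108\right) 15 = \left(-81\right) 15 = -1215$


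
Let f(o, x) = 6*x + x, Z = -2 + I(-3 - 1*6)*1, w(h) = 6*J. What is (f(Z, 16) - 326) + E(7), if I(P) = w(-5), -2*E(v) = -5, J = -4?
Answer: -423/2 ≈ -211.50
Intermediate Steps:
w(h) = -24 (w(h) = 6*(-4) = -24)
E(v) = 5/2 (E(v) = -½*(-5) = 5/2)
I(P) = -24
Z = -26 (Z = -2 - 24*1 = -2 - 24 = -26)
f(o, x) = 7*x
(f(Z, 16) - 326) + E(7) = (7*16 - 326) + 5/2 = (112 - 326) + 5/2 = -214 + 5/2 = -423/2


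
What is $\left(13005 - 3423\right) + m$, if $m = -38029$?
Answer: $-28447$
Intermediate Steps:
$\left(13005 - 3423\right) + m = \left(13005 - 3423\right) - 38029 = 9582 - 38029 = -28447$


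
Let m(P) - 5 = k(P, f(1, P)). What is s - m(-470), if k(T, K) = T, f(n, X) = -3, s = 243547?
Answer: 244012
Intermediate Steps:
m(P) = 5 + P
s - m(-470) = 243547 - (5 - 470) = 243547 - 1*(-465) = 243547 + 465 = 244012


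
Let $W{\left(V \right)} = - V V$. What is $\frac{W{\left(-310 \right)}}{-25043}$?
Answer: $\frac{96100}{25043} \approx 3.8374$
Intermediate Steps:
$W{\left(V \right)} = - V^{2}$
$\frac{W{\left(-310 \right)}}{-25043} = \frac{\left(-1\right) \left(-310\right)^{2}}{-25043} = \left(-1\right) 96100 \left(- \frac{1}{25043}\right) = \left(-96100\right) \left(- \frac{1}{25043}\right) = \frac{96100}{25043}$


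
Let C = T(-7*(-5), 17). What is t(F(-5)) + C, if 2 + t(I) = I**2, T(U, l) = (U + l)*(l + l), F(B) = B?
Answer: 1791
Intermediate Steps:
T(U, l) = 2*l*(U + l) (T(U, l) = (U + l)*(2*l) = 2*l*(U + l))
C = 1768 (C = 2*17*(-7*(-5) + 17) = 2*17*(35 + 17) = 2*17*52 = 1768)
t(I) = -2 + I**2
t(F(-5)) + C = (-2 + (-5)**2) + 1768 = (-2 + 25) + 1768 = 23 + 1768 = 1791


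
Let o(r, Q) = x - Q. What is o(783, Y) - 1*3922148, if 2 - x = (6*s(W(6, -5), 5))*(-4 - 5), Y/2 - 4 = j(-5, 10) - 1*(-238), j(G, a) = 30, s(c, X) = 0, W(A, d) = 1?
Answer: -3922690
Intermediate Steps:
Y = 544 (Y = 8 + 2*(30 - 1*(-238)) = 8 + 2*(30 + 238) = 8 + 2*268 = 8 + 536 = 544)
x = 2 (x = 2 - 6*0*(-4 - 5) = 2 - 0*(-9) = 2 - 1*0 = 2 + 0 = 2)
o(r, Q) = 2 - Q
o(783, Y) - 1*3922148 = (2 - 1*544) - 1*3922148 = (2 - 544) - 3922148 = -542 - 3922148 = -3922690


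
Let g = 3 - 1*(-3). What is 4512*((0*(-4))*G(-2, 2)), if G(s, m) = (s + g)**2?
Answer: 0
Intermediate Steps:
g = 6 (g = 3 + 3 = 6)
G(s, m) = (6 + s)**2 (G(s, m) = (s + 6)**2 = (6 + s)**2)
4512*((0*(-4))*G(-2, 2)) = 4512*((0*(-4))*(6 - 2)**2) = 4512*(0*4**2) = 4512*(0*16) = 4512*0 = 0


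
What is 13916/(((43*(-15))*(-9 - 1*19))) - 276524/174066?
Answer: -5102621/6237365 ≈ -0.81807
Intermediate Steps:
13916/(((43*(-15))*(-9 - 1*19))) - 276524/174066 = 13916/((-645*(-9 - 19))) - 276524*1/174066 = 13916/((-645*(-28))) - 138262/87033 = 13916/18060 - 138262/87033 = 13916*(1/18060) - 138262/87033 = 497/645 - 138262/87033 = -5102621/6237365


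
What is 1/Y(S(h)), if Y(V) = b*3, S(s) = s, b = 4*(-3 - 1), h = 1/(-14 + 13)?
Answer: -1/48 ≈ -0.020833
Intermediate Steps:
h = -1 (h = 1/(-1) = -1)
b = -16 (b = 4*(-4) = -16)
Y(V) = -48 (Y(V) = -16*3 = -48)
1/Y(S(h)) = 1/(-48) = -1/48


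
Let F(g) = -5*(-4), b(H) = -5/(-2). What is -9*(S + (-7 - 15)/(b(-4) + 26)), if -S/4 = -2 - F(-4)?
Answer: -14916/19 ≈ -785.05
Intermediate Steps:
b(H) = 5/2 (b(H) = -5*(-½) = 5/2)
F(g) = 20
S = 88 (S = -4*(-2 - 1*20) = -4*(-2 - 20) = -4*(-22) = 88)
-9*(S + (-7 - 15)/(b(-4) + 26)) = -9*(88 + (-7 - 15)/(5/2 + 26)) = -9*(88 - 22/57/2) = -9*(88 - 22*2/57) = -9*(88 - 44/57) = -9*4972/57 = -14916/19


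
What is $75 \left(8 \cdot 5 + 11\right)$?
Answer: $3825$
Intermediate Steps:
$75 \left(8 \cdot 5 + 11\right) = 75 \left(40 + 11\right) = 75 \cdot 51 = 3825$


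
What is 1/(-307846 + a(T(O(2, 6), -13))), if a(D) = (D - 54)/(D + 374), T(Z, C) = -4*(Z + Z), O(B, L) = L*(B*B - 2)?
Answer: -139/42790669 ≈ -3.2484e-6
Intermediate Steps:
O(B, L) = L*(-2 + B²) (O(B, L) = L*(B² - 2) = L*(-2 + B²))
T(Z, C) = -8*Z
a(D) = (-54 + D)/(374 + D)
1/(-307846 + a(T(O(2, 6), -13))) = 1/(-307846 + (-54 - 48*(-2 + 2²))/(374 - 48*(-2 + 2²))) = 1/(-307846 + (-54 - 48*(-2 + 4))/(374 - 48*(-2 + 4))) = 1/(-307846 + (-54 - 48*2)/(374 - 48*2)) = 1/(-307846 + (-54 - 8*12)/(374 - 8*12)) = 1/(-307846 + (-54 - 96)/(374 - 96)) = 1/(-307846 - 150/278) = 1/(-307846 + (1/278)*(-150)) = 1/(-307846 - 75/139) = 1/(-42790669/139) = -139/42790669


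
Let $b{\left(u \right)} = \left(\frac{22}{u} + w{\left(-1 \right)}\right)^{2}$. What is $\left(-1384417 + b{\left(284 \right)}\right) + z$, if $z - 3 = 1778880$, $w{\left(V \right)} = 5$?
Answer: $\frac{7954532265}{20164} \approx 3.9449 \cdot 10^{5}$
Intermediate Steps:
$b{\left(u \right)} = \left(5 + \frac{22}{u}\right)^{2}$ ($b{\left(u \right)} = \left(\frac{22}{u} + 5\right)^{2} = \left(5 + \frac{22}{u}\right)^{2}$)
$z = 1778883$ ($z = 3 + 1778880 = 1778883$)
$\left(-1384417 + b{\left(284 \right)}\right) + z = \left(-1384417 + \frac{\left(22 + 5 \cdot 284\right)^{2}}{80656}\right) + 1778883 = \left(-1384417 + \frac{\left(22 + 1420\right)^{2}}{80656}\right) + 1778883 = \left(-1384417 + \frac{1442^{2}}{80656}\right) + 1778883 = \left(-1384417 + \frac{1}{80656} \cdot 2079364\right) + 1778883 = \left(-1384417 + \frac{519841}{20164}\right) + 1778883 = - \frac{27914864547}{20164} + 1778883 = \frac{7954532265}{20164}$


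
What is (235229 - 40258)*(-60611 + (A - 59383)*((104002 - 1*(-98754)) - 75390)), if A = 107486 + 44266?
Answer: 2293757667711153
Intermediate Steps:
A = 151752
(235229 - 40258)*(-60611 + (A - 59383)*((104002 - 1*(-98754)) - 75390)) = (235229 - 40258)*(-60611 + (151752 - 59383)*((104002 - 1*(-98754)) - 75390)) = 194971*(-60611 + 92369*((104002 + 98754) - 75390)) = 194971*(-60611 + 92369*(202756 - 75390)) = 194971*(-60611 + 92369*127366) = 194971*(-60611 + 11764670054) = 194971*11764609443 = 2293757667711153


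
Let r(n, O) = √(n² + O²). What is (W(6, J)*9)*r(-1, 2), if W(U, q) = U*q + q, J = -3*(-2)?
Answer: 378*√5 ≈ 845.23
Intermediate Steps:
J = 6
r(n, O) = √(O² + n²)
W(U, q) = q + U*q
(W(6, J)*9)*r(-1, 2) = ((6*(1 + 6))*9)*√(2² + (-1)²) = ((6*7)*9)*√(4 + 1) = (42*9)*√5 = 378*√5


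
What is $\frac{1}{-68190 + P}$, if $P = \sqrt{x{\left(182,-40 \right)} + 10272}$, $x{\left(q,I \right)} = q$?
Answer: $- \frac{34095}{2324932823} - \frac{\sqrt{10454}}{4649865646} \approx -1.4687 \cdot 10^{-5}$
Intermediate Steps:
$P = \sqrt{10454}$ ($P = \sqrt{182 + 10272} = \sqrt{10454} \approx 102.24$)
$\frac{1}{-68190 + P} = \frac{1}{-68190 + \sqrt{10454}}$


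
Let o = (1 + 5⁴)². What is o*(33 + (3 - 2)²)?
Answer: 13323784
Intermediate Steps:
o = 391876 (o = (1 + 625)² = 626² = 391876)
o*(33 + (3 - 2)²) = 391876*(33 + (3 - 2)²) = 391876*(33 + 1²) = 391876*(33 + 1) = 391876*34 = 13323784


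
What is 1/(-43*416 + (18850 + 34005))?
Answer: 1/34967 ≈ 2.8598e-5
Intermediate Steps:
1/(-43*416 + (18850 + 34005)) = 1/(-17888 + 52855) = 1/34967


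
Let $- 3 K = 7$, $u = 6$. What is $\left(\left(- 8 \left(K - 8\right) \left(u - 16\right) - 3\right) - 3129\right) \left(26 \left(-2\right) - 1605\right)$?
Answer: $\frac{19678532}{3} \approx 6.5595 \cdot 10^{6}$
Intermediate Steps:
$K = - \frac{7}{3}$ ($K = \left(- \frac{1}{3}\right) 7 = - \frac{7}{3} \approx -2.3333$)
$\left(\left(- 8 \left(K - 8\right) \left(u - 16\right) - 3\right) - 3129\right) \left(26 \left(-2\right) - 1605\right) = \left(\left(- 8 \left(- \frac{7}{3} - 8\right) \left(6 - 16\right) - 3\right) - 3129\right) \left(26 \left(-2\right) - 1605\right) = \left(\left(- 8 \left(\left(- \frac{31}{3}\right) \left(-10\right)\right) - 3\right) - 3129\right) \left(-52 - 1605\right) = \left(\left(\left(-8\right) \frac{310}{3} - 3\right) - 3129\right) \left(-1657\right) = \left(\left(- \frac{2480}{3} - 3\right) - 3129\right) \left(-1657\right) = \left(- \frac{2489}{3} - 3129\right) \left(-1657\right) = \left(- \frac{11876}{3}\right) \left(-1657\right) = \frac{19678532}{3}$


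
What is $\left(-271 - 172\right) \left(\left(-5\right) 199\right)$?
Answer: $440785$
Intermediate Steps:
$\left(-271 - 172\right) \left(\left(-5\right) 199\right) = \left(-443\right) \left(-995\right) = 440785$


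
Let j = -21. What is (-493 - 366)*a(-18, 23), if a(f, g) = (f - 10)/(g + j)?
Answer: 12026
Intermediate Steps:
a(f, g) = (-10 + f)/(-21 + g) (a(f, g) = (f - 10)/(g - 21) = (-10 + f)/(-21 + g))
(-493 - 366)*a(-18, 23) = (-493 - 366)*((-10 - 18)/(-21 + 23)) = -859*(-28)/2 = -859*(-14) = 12026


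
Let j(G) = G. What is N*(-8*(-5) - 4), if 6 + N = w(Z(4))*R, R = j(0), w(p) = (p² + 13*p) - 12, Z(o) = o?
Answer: -216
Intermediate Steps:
w(p) = -12 + p² + 13*p
R = 0
N = -6 (N = -6 + (-12 + 4² + 13*4)*0 = -6 + (-12 + 16 + 52)*0 = -6 + 56*0 = -6 + 0 = -6)
N*(-8*(-5) - 4) = -6*(-8*(-5) - 4) = -6*(40 - 4) = -6*36 = -216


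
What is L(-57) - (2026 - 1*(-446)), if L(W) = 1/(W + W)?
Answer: -281809/114 ≈ -2472.0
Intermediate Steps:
L(W) = 1/(2*W)
L(-57) - (2026 - 1*(-446)) = (1/2)/(-57) - (2026 - 1*(-446)) = (1/2)*(-1/57) - (2026 + 446) = -1/114 - 1*2472 = -1/114 - 2472 = -281809/114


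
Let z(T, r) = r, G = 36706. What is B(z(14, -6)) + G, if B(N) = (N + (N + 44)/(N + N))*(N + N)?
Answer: 36816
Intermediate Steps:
B(N) = 2*N*(N + (44 + N)/(2*N)) (B(N) = (N + (44 + N)/((2*N)))*(2*N) = (N + (44 + N)*(1/(2*N)))*(2*N) = (N + (44 + N)/(2*N))*(2*N) = 2*N*(N + (44 + N)/(2*N)))
B(z(14, -6)) + G = (44 - 6 + 2*(-6)**2) + 36706 = (44 - 6 + 2*36) + 36706 = (44 - 6 + 72) + 36706 = 110 + 36706 = 36816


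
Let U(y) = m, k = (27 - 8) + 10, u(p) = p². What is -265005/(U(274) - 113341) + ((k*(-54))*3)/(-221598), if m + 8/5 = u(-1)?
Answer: 16460293563/6976742188 ≈ 2.3593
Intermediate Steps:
k = 29 (k = 19 + 10 = 29)
m = -⅗ (m = -8/5 + (-1)² = -8/5 + 1 = -⅗ ≈ -0.60000)
U(y) = -⅗
-265005/(U(274) - 113341) + ((k*(-54))*3)/(-221598) = -265005/(-⅗ - 113341) + ((29*(-54))*3)/(-221598) = -265005/(-566708/5) - 1566*3*(-1/221598) = -265005*(-5/566708) - 4698*(-1/221598) = 1325025/566708 + 261/12311 = 16460293563/6976742188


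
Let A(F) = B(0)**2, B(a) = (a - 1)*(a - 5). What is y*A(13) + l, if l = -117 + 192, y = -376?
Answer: -9325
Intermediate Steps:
B(a) = (-1 + a)*(-5 + a)
A(F) = 25 (A(F) = (5 + 0**2 - 6*0)**2 = (5 + 0 + 0)**2 = 5**2 = 25)
l = 75
y*A(13) + l = -376*25 + 75 = -9400 + 75 = -9325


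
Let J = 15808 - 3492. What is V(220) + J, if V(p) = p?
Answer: 12536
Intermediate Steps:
J = 12316
V(220) + J = 220 + 12316 = 12536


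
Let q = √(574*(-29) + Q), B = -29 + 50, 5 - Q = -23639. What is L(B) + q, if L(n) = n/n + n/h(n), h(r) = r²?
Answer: 22/21 + √6998 ≈ 84.702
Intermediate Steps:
Q = 23644 (Q = 5 - 1*(-23639) = 5 + 23639 = 23644)
B = 21
q = √6998 (q = √(574*(-29) + 23644) = √(-16646 + 23644) = √6998 ≈ 83.654)
L(n) = 1 + 1/n (L(n) = n/n + n/(n²) = 1 + n/n² = 1 + 1/n)
L(B) + q = (1 + 21)/21 + √6998 = (1/21)*22 + √6998 = 22/21 + √6998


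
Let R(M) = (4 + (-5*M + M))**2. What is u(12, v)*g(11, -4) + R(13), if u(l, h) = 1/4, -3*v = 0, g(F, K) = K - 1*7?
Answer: 9205/4 ≈ 2301.3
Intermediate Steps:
g(F, K) = -7 + K (g(F, K) = K - 7 = -7 + K)
v = 0 (v = -1/3*0 = 0)
R(M) = (4 - 4*M)**2
u(l, h) = 1/4
u(12, v)*g(11, -4) + R(13) = (-7 - 4)/4 + 16*(-1 + 13)**2 = (1/4)*(-11) + 16*12**2 = -11/4 + 16*144 = -11/4 + 2304 = 9205/4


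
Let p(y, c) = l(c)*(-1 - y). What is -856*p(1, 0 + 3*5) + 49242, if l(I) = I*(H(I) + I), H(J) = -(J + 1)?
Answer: 23562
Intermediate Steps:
H(J) = -1 - J (H(J) = -(1 + J) = -1 - J)
l(I) = -I (l(I) = I*((-1 - I) + I) = I*(-1) = -I)
p(y, c) = -c*(-1 - y) (p(y, c) = (-c)*(-1 - y) = -c*(-1 - y))
-856*p(1, 0 + 3*5) + 49242 = -856*(0 + 3*5)*(1 + 1) + 49242 = -856*(0 + 15)*2 + 49242 = -12840*2 + 49242 = -856*30 + 49242 = -25680 + 49242 = 23562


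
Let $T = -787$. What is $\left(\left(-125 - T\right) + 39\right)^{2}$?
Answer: $491401$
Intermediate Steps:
$\left(\left(-125 - T\right) + 39\right)^{2} = \left(\left(-125 - -787\right) + 39\right)^{2} = \left(\left(-125 + 787\right) + 39\right)^{2} = \left(662 + 39\right)^{2} = 701^{2} = 491401$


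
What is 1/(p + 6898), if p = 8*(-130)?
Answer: 1/5858 ≈ 0.00017071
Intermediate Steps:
p = -1040
1/(p + 6898) = 1/(-1040 + 6898) = 1/5858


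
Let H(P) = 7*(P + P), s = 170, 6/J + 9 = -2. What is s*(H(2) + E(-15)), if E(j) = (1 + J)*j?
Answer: 39610/11 ≈ 3600.9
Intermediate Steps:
J = -6/11 (J = 6/(-9 - 2) = 6/(-11) = 6*(-1/11) = -6/11 ≈ -0.54545)
E(j) = 5*j/11 (E(j) = (1 - 6/11)*j = 5*j/11)
H(P) = 14*P (H(P) = 7*(2*P) = 14*P)
s*(H(2) + E(-15)) = 170*(14*2 + (5/11)*(-15)) = 170*(28 - 75/11) = 170*(233/11) = 39610/11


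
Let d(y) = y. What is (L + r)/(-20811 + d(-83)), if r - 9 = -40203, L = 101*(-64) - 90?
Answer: 754/337 ≈ 2.2374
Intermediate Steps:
L = -6554 (L = -6464 - 90 = -6554)
r = -40194 (r = 9 - 40203 = -40194)
(L + r)/(-20811 + d(-83)) = (-6554 - 40194)/(-20811 - 83) = -46748/(-20894) = -46748*(-1/20894) = 754/337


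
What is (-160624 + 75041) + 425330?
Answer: 339747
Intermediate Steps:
(-160624 + 75041) + 425330 = -85583 + 425330 = 339747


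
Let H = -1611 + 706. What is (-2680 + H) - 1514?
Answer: -5099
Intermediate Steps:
H = -905
(-2680 + H) - 1514 = (-2680 - 905) - 1514 = -3585 - 1514 = -5099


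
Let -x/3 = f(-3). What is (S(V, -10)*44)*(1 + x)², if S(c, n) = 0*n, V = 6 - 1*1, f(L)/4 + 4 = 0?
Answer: 0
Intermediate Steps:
f(L) = -16 (f(L) = -16 + 4*0 = -16 + 0 = -16)
V = 5 (V = 6 - 1 = 5)
S(c, n) = 0
x = 48 (x = -3*(-16) = 48)
(S(V, -10)*44)*(1 + x)² = (0*44)*(1 + 48)² = 0*49² = 0*2401 = 0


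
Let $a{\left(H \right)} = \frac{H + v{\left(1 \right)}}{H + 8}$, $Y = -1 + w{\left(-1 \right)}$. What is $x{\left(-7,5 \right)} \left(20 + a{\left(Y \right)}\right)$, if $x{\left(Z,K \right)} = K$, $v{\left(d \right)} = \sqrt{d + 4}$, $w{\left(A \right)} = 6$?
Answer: $\frac{1325}{13} + \frac{5 \sqrt{5}}{13} \approx 102.78$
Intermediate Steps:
$v{\left(d \right)} = \sqrt{4 + d}$
$Y = 5$ ($Y = -1 + 6 = 5$)
$a{\left(H \right)} = \frac{H + \sqrt{5}}{8 + H}$ ($a{\left(H \right)} = \frac{H + \sqrt{4 + 1}}{H + 8} = \frac{H + \sqrt{5}}{8 + H}$)
$x{\left(-7,5 \right)} \left(20 + a{\left(Y \right)}\right) = 5 \left(20 + \frac{5 + \sqrt{5}}{8 + 5}\right) = 5 \left(20 + \frac{5 + \sqrt{5}}{13}\right) = 5 \left(20 + \left(\frac{5}{13} + \frac{\sqrt{5}}{13}\right)\right) = 5 \left(\frac{265}{13} + \frac{\sqrt{5}}{13}\right) = \frac{1325}{13} + \frac{5 \sqrt{5}}{13}$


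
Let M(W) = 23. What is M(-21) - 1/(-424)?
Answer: 9753/424 ≈ 23.002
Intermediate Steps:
M(-21) - 1/(-424) = 23 - 1/(-424) = 23 - 1*(-1/424) = 23 + 1/424 = 9753/424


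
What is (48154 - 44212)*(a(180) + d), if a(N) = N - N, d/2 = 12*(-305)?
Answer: -28855440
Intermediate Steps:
d = -7320 (d = 2*(12*(-305)) = 2*(-3660) = -7320)
a(N) = 0
(48154 - 44212)*(a(180) + d) = (48154 - 44212)*(0 - 7320) = 3942*(-7320) = -28855440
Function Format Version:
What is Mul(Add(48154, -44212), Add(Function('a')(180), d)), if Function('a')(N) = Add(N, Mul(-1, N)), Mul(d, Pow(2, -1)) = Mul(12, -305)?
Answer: -28855440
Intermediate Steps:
d = -7320 (d = Mul(2, Mul(12, -305)) = Mul(2, -3660) = -7320)
Function('a')(N) = 0
Mul(Add(48154, -44212), Add(Function('a')(180), d)) = Mul(Add(48154, -44212), Add(0, -7320)) = Mul(3942, -7320) = -28855440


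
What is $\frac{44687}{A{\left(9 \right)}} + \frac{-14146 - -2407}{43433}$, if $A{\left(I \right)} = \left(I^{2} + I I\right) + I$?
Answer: $\frac{149144854}{571311} \approx 261.06$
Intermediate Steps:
$A{\left(I \right)} = I + 2 I^{2}$ ($A{\left(I \right)} = \left(I^{2} + I^{2}\right) + I = 2 I^{2} + I = I + 2 I^{2}$)
$\frac{44687}{A{\left(9 \right)}} + \frac{-14146 - -2407}{43433} = \frac{44687}{9 \left(1 + 2 \cdot 9\right)} + \frac{-14146 - -2407}{43433} = \frac{44687}{9 \left(1 + 18\right)} + \left(-14146 + 2407\right) \frac{1}{43433} = \frac{44687}{9 \cdot 19} - \frac{903}{3341} = \frac{44687}{171} - \frac{903}{3341} = \frac{149144854}{571311}$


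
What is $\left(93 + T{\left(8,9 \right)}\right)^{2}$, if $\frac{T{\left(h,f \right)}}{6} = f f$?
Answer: $335241$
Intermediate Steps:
$T{\left(h,f \right)} = 6 f^{2}$ ($T{\left(h,f \right)} = 6 f f = 6 f^{2}$)
$\left(93 + T{\left(8,9 \right)}\right)^{2} = \left(93 + 6 \cdot 9^{2}\right)^{2} = \left(93 + 6 \cdot 81\right)^{2} = \left(93 + 486\right)^{2} = 579^{2} = 335241$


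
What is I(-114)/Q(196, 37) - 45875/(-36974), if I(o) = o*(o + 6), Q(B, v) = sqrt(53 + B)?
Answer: 45875/36974 + 4104*sqrt(249)/83 ≈ 781.48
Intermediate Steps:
I(o) = o*(6 + o)
I(-114)/Q(196, 37) - 45875/(-36974) = (-114*(6 - 114))/(sqrt(53 + 196)) - 45875/(-36974) = (-114*(-108))/(sqrt(249)) - 45875*(-1/36974) = 12312*(sqrt(249)/249) + 45875/36974 = 4104*sqrt(249)/83 + 45875/36974 = 45875/36974 + 4104*sqrt(249)/83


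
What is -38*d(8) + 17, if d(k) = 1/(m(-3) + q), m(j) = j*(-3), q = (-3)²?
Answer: 134/9 ≈ 14.889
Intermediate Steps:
q = 9
m(j) = -3*j
d(k) = 1/18 (d(k) = 1/(-3*(-3) + 9) = 1/(9 + 9) = 1/18)
-38*d(8) + 17 = -38*1/18 + 17 = -19/9 + 17 = 134/9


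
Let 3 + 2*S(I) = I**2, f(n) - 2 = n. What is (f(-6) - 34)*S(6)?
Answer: -627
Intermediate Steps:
f(n) = 2 + n
S(I) = -3/2 + I**2/2
(f(-6) - 34)*S(6) = ((2 - 6) - 34)*(-3/2 + (1/2)*6**2) = (-4 - 34)*(-3/2 + (1/2)*36) = -38*(-3/2 + 18) = -38*33/2 = -627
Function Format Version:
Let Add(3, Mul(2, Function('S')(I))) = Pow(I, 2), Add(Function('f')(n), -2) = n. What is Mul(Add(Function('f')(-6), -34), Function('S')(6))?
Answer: -627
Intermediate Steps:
Function('f')(n) = Add(2, n)
Function('S')(I) = Add(Rational(-3, 2), Mul(Rational(1, 2), Pow(I, 2)))
Mul(Add(Function('f')(-6), -34), Function('S')(6)) = Mul(Add(Add(2, -6), -34), Add(Rational(-3, 2), Mul(Rational(1, 2), Pow(6, 2)))) = Mul(Add(-4, -34), Add(Rational(-3, 2), Mul(Rational(1, 2), 36))) = Mul(-38, Add(Rational(-3, 2), 18)) = Mul(-38, Rational(33, 2)) = -627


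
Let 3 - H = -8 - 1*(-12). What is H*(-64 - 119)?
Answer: 183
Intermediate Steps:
H = -1 (H = 3 - (-8 - 1*(-12)) = 3 - (-8 + 12) = 3 - 1*4 = 3 - 4 = -1)
H*(-64 - 119) = -(-64 - 119) = -1*(-183) = 183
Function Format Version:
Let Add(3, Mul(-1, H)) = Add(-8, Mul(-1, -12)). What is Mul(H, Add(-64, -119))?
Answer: 183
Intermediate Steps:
H = -1 (H = Add(3, Mul(-1, Add(-8, Mul(-1, -12)))) = Add(3, Mul(-1, Add(-8, 12))) = Add(3, Mul(-1, 4)) = Add(3, -4) = -1)
Mul(H, Add(-64, -119)) = Mul(-1, Add(-64, -119)) = Mul(-1, -183) = 183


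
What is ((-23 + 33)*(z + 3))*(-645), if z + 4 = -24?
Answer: 161250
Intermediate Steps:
z = -28 (z = -4 - 24 = -28)
((-23 + 33)*(z + 3))*(-645) = ((-23 + 33)*(-28 + 3))*(-645) = (10*(-25))*(-645) = -250*(-645) = 161250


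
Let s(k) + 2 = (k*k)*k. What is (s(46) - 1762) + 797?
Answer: 96369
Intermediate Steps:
s(k) = -2 + k³ (s(k) = -2 + (k*k)*k = -2 + k²*k = -2 + k³)
(s(46) - 1762) + 797 = ((-2 + 46³) - 1762) + 797 = ((-2 + 97336) - 1762) + 797 = (97334 - 1762) + 797 = 95572 + 797 = 96369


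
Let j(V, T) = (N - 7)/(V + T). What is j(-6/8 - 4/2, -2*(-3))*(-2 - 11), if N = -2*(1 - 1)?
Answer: 28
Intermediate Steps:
N = 0 (N = -2*0 = 0)
j(V, T) = -7/(T + V) (j(V, T) = (0 - 7)/(V + T) = -7/(T + V))
j(-6/8 - 4/2, -2*(-3))*(-2 - 11) = (-7/(-2*(-3) + (-6/8 - 4/2)))*(-2 - 11) = -7/(6 + (-6*⅛ - 4*½))*(-13) = -7/(6 + (-¾ - 2))*(-13) = -7/(6 - 11/4)*(-13) = -7/13/4*(-13) = -7*4/13*(-13) = -28/13*(-13) = 28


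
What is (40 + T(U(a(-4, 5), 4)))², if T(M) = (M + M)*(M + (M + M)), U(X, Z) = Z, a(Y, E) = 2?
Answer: 18496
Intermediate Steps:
T(M) = 6*M² (T(M) = (2*M)*(M + 2*M) = (2*M)*(3*M) = 6*M²)
(40 + T(U(a(-4, 5), 4)))² = (40 + 6*4²)² = (40 + 6*16)² = (40 + 96)² = 136² = 18496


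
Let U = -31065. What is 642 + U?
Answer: -30423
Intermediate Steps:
642 + U = 642 - 31065 = -30423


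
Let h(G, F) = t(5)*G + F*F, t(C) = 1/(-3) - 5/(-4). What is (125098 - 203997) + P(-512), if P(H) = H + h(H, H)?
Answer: 546791/3 ≈ 1.8226e+5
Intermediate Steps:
t(C) = 11/12 (t(C) = 1*(-1/3) - 5*(-1/4) = -1/3 + 5/4 = 11/12)
h(G, F) = F**2 + 11*G/12 (h(G, F) = 11*G/12 + F*F = 11*G/12 + F**2 = F**2 + 11*G/12)
P(H) = H**2 + 23*H/12 (P(H) = H + (H**2 + 11*H/12) = H**2 + 23*H/12)
(125098 - 203997) + P(-512) = (125098 - 203997) + (1/12)*(-512)*(23 + 12*(-512)) = -78899 + (1/12)*(-512)*(23 - 6144) = -78899 + (1/12)*(-512)*(-6121) = -78899 + 783488/3 = 546791/3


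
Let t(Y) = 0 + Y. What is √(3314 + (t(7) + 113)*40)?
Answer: √8114 ≈ 90.078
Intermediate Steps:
t(Y) = Y
√(3314 + (t(7) + 113)*40) = √(3314 + (7 + 113)*40) = √(3314 + 120*40) = √(3314 + 4800) = √8114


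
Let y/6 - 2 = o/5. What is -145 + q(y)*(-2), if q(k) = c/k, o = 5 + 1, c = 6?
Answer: -1165/8 ≈ -145.63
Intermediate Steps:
o = 6
y = 96/5 (y = 12 + 6*(6/5) = 12 + 36/5 = 96/5 ≈ 19.200)
q(k) = 6/k
-145 + q(y)*(-2) = -145 + (6/(96/5))*(-2) = -145 + (6*(5/96))*(-2) = -145 + (5/16)*(-2) = -145 - 5/8 = -1165/8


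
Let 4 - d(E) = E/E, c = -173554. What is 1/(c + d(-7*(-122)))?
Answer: -1/173551 ≈ -5.7620e-6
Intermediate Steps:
d(E) = 3 (d(E) = 4 - E/E = 4 - 1*1 = 4 - 1 = 3)
1/(c + d(-7*(-122))) = 1/(-173554 + 3) = 1/(-173551) = -1/173551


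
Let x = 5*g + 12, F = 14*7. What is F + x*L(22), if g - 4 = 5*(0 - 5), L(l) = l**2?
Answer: -44914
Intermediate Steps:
F = 98
g = -21 (g = 4 + 5*(0 - 5) = 4 + 5*(-5) = 4 - 25 = -21)
x = -93 (x = 5*(-21) + 12 = -105 + 12 = -93)
F + x*L(22) = 98 - 93*22**2 = 98 - 93*484 = 98 - 45012 = -44914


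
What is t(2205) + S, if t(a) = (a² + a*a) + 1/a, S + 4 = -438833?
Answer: 20473894666/2205 ≈ 9.2852e+6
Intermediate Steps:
S = -438837 (S = -4 - 438833 = -438837)
t(a) = 1/a + 2*a² (t(a) = (a² + a²) + 1/a = 2*a² + 1/a = 1/a + 2*a²)
t(2205) + S = (1 + 2*2205³)/2205 - 438837 = (1 + 2*10720765125)/2205 - 438837 = (1 + 21441530250)/2205 - 438837 = (1/2205)*21441530251 - 438837 = 21441530251/2205 - 438837 = 20473894666/2205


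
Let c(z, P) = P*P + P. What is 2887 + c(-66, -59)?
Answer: 6309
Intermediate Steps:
c(z, P) = P + P**2 (c(z, P) = P**2 + P = P + P**2)
2887 + c(-66, -59) = 2887 - 59*(1 - 59) = 2887 - 59*(-58) = 2887 + 3422 = 6309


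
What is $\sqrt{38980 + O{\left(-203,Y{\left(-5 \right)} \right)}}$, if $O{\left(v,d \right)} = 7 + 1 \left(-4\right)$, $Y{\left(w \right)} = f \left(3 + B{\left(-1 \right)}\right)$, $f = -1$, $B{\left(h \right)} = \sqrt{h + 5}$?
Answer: $\sqrt{38983} \approx 197.44$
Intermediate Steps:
$B{\left(h \right)} = \sqrt{5 + h}$
$Y{\left(w \right)} = -5$ ($Y{\left(w \right)} = - (3 + \sqrt{5 - 1}) = - (3 + \sqrt{4}) = - (3 + 2) = \left(-1\right) 5 = -5$)
$O{\left(v,d \right)} = 3$ ($O{\left(v,d \right)} = 7 - 4 = 3$)
$\sqrt{38980 + O{\left(-203,Y{\left(-5 \right)} \right)}} = \sqrt{38980 + 3} = \sqrt{38983}$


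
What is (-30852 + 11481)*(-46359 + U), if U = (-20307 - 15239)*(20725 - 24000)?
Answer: -2254141108461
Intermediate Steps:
U = 116413150 (U = -35546*(-3275) = 116413150)
(-30852 + 11481)*(-46359 + U) = (-30852 + 11481)*(-46359 + 116413150) = -19371*116366791 = -2254141108461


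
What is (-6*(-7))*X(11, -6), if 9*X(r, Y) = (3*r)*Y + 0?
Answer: -924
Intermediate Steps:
X(r, Y) = Y*r/3 (X(r, Y) = ((3*r)*Y + 0)/9 = (3*Y*r + 0)/9 = (3*Y*r)/9 = Y*r/3)
(-6*(-7))*X(11, -6) = (-6*(-7))*((⅓)*(-6)*11) = 42*(-22) = -924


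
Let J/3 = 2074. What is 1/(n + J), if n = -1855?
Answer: 1/4367 ≈ 0.00022899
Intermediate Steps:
J = 6222 (J = 3*2074 = 6222)
1/(n + J) = 1/(-1855 + 6222) = 1/4367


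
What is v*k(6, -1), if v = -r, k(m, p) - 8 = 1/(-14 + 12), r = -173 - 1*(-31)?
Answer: 1065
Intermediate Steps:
r = -142 (r = -173 + 31 = -142)
k(m, p) = 15/2 (k(m, p) = 8 + 1/(-14 + 12) = 8 + 1/(-2) = 8 - ½ = 15/2)
v = 142 (v = -1*(-142) = 142)
v*k(6, -1) = 142*(15/2) = 1065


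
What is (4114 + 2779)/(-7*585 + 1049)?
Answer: -6893/3046 ≈ -2.2630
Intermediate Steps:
(4114 + 2779)/(-7*585 + 1049) = 6893/(-4095 + 1049) = 6893/(-3046) = 6893*(-1/3046) = -6893/3046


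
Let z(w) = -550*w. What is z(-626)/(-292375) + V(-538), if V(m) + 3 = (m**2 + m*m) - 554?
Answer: 6763567273/11695 ≈ 5.7833e+5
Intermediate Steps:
V(m) = -557 + 2*m**2 (V(m) = -3 + ((m**2 + m*m) - 554) = -3 + ((m**2 + m**2) - 554) = -3 + (2*m**2 - 554) = -3 + (-554 + 2*m**2) = -557 + 2*m**2)
z(-626)/(-292375) + V(-538) = -550*(-626)/(-292375) + (-557 + 2*(-538)**2) = 344300*(-1/292375) + (-557 + 2*289444) = -13772/11695 + (-557 + 578888) = -13772/11695 + 578331 = 6763567273/11695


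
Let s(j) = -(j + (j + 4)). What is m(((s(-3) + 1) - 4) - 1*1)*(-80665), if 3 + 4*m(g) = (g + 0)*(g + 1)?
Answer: 80665/4 ≈ 20166.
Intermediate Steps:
s(j) = -4 - 2*j (s(j) = -(j + (4 + j)) = -(4 + 2*j) = -4 - 2*j)
m(g) = -¾ + g*(1 + g)/4 (m(g) = -¾ + ((g + 0)*(g + 1))/4 = -¾ + (g*(1 + g))/4 = -¾ + g*(1 + g)/4)
m(((s(-3) + 1) - 4) - 1*1)*(-80665) = (-¾ + ((((-4 - 2*(-3)) + 1) - 4) - 1*1)/4 + ((((-4 - 2*(-3)) + 1) - 4) - 1*1)²/4)*(-80665) = (-¾ + ((((-4 + 6) + 1) - 4) - 1)/4 + ((((-4 + 6) + 1) - 4) - 1)²/4)*(-80665) = (-¾ + (((2 + 1) - 4) - 1)/4 + (((2 + 1) - 4) - 1)²/4)*(-80665) = (-¾ + ((3 - 4) - 1)/4 + ((3 - 4) - 1)²/4)*(-80665) = (-¾ + (-1 - 1)/4 + (-1 - 1)²/4)*(-80665) = (-¾ + (¼)*(-2) + (¼)*(-2)²)*(-80665) = (-¾ - ½ + (¼)*4)*(-80665) = (-¾ - ½ + 1)*(-80665) = -¼*(-80665) = 80665/4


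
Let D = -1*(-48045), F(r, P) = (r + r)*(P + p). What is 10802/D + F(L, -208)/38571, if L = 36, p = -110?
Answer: -227798126/617714565 ≈ -0.36878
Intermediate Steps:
F(r, P) = 2*r*(-110 + P) (F(r, P) = (r + r)*(P - 110) = (2*r)*(-110 + P) = 2*r*(-110 + P))
D = 48045
10802/D + F(L, -208)/38571 = 10802/48045 + (2*36*(-110 - 208))/38571 = 10802*(1/48045) + (2*36*(-318))*(1/38571) = 10802/48045 - 22896*1/38571 = 10802/48045 - 7632/12857 = -227798126/617714565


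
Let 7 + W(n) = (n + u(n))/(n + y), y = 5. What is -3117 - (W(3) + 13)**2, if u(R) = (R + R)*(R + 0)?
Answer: -204249/64 ≈ -3191.4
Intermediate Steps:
u(R) = 2*R**2 (u(R) = (2*R)*R = 2*R**2)
W(n) = -7 + (n + 2*n**2)/(5 + n) (W(n) = -7 + (n + 2*n**2)/(n + 5) = -7 + (n + 2*n**2)/(5 + n))
-3117 - (W(3) + 13)**2 = -3117 - ((-35 - 6*3 + 2*3**2)/(5 + 3) + 13)**2 = -3117 - ((-35 - 18 + 2*9)/8 + 13)**2 = -3117 - ((-35 - 18 + 18)/8 + 13)**2 = -3117 - ((1/8)*(-35) + 13)**2 = -3117 - (-35/8 + 13)**2 = -3117 - (69/8)**2 = -3117 - 1*4761/64 = -3117 - 4761/64 = -204249/64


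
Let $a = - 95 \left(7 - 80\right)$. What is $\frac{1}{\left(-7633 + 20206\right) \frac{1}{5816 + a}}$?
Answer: $\frac{12751}{12573} \approx 1.0142$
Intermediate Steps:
$a = 6935$ ($a = \left(-95\right) \left(-73\right) = 6935$)
$\frac{1}{\left(-7633 + 20206\right) \frac{1}{5816 + a}} = \frac{1}{\left(-7633 + 20206\right) \frac{1}{5816 + 6935}} = \frac{1}{12573 \cdot \frac{1}{12751}} = \frac{1}{\frac{12573}{12751}} = \frac{12751}{12573}$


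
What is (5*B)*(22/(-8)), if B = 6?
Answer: -165/2 ≈ -82.500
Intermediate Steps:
(5*B)*(22/(-8)) = (5*6)*(22/(-8)) = 30*(22*(-⅛)) = 30*(-11/4) = -165/2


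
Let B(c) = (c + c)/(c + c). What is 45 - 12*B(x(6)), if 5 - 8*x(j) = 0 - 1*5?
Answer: 33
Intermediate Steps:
x(j) = 5/4 (x(j) = 5/8 - (0 - 1*5)/8 = 5/8 - (0 - 5)/8 = 5/8 - ⅛*(-5) = 5/8 + 5/8 = 5/4)
B(c) = 1 (B(c) = (2*c)/((2*c)) = (2*c)*(1/(2*c)) = 1)
45 - 12*B(x(6)) = 45 - 12*1 = 45 - 12 = 33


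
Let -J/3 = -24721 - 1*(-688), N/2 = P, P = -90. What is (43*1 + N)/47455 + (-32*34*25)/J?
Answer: -1300653563/3421458045 ≈ -0.38015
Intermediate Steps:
N = -180 (N = 2*(-90) = -180)
J = 72099 (J = -3*(-24721 - 1*(-688)) = -3*(-24721 + 688) = -3*(-24033) = 72099)
(43*1 + N)/47455 + (-32*34*25)/J = (43*1 - 180)/47455 + (-32*34*25)/72099 = (43 - 180)*(1/47455) - 1088*25*(1/72099) = -137*1/47455 - 27200*1/72099 = -137/47455 - 27200/72099 = -1300653563/3421458045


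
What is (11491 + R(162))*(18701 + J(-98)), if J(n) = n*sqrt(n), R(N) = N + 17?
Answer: 218240670 - 8005620*I*sqrt(2) ≈ 2.1824e+8 - 1.1322e+7*I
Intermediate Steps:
R(N) = 17 + N
J(n) = n**(3/2)
(11491 + R(162))*(18701 + J(-98)) = (11491 + (17 + 162))*(18701 + (-98)**(3/2)) = (11491 + 179)*(18701 - 686*I*sqrt(2)) = 11670*(18701 - 686*I*sqrt(2)) = 218240670 - 8005620*I*sqrt(2)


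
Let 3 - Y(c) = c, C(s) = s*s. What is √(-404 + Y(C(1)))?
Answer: I*√402 ≈ 20.05*I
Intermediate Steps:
C(s) = s²
Y(c) = 3 - c
√(-404 + Y(C(1))) = √(-404 + (3 - 1*1²)) = √(-404 + (3 - 1*1)) = √(-404 + (3 - 1)) = √(-404 + 2) = √(-402) = I*√402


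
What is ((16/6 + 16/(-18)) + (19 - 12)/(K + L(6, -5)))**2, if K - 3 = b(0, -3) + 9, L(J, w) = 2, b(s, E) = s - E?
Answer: 112225/23409 ≈ 4.7941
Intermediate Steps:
K = 15 (K = 3 + ((0 - 1*(-3)) + 9) = 3 + ((0 + 3) + 9) = 3 + (3 + 9) = 3 + 12 = 15)
((16/6 + 16/(-18)) + (19 - 12)/(K + L(6, -5)))**2 = ((16/6 + 16/(-18)) + (19 - 12)/(15 + 2))**2 = ((16*(1/6) + 16*(-1/18)) + 7/17)**2 = ((8/3 - 8/9) + 7*(1/17))**2 = (16/9 + 7/17)**2 = (335/153)**2 = 112225/23409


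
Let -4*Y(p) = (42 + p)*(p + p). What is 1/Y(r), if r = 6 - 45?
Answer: 2/117 ≈ 0.017094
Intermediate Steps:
r = -39
Y(p) = -p*(42 + p)/2 (Y(p) = -(42 + p)*(p + p)/4 = -(42 + p)*2*p/4 = -p*(42 + p)/2)
1/Y(r) = 1/(-1/2*(-39)*(42 - 39)) = 1/(-1/2*(-39)*3) = 1/(117/2) = 2/117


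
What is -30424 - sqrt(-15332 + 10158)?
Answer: -30424 - I*sqrt(5174) ≈ -30424.0 - 71.931*I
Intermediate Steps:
-30424 - sqrt(-15332 + 10158) = -30424 - sqrt(-5174) = -30424 - I*sqrt(5174)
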